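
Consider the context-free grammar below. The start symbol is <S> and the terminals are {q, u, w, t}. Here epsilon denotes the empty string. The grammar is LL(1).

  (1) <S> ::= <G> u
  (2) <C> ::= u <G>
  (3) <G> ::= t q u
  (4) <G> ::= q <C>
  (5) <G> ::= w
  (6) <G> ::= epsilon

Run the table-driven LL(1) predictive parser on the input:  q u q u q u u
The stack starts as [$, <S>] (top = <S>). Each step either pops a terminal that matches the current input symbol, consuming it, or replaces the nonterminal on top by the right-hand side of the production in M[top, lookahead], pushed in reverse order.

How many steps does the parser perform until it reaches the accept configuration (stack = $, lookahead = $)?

15

      Stack      Input            Action
   1  $ <S>      q u q u q u u $  expand <S> ::= <G> u
   2  $ u <G>    q u q u q u u $  expand <G> ::= q <C>
   3  $ u <C> q  q u q u q u u $  match q
   4  $ u <C>    u q u q u u $    expand <C> ::= u <G>
   5  $ u <G> u  u q u q u u $    match u
   6  $ u <G>    q u q u u $      expand <G> ::= q <C>
   7  $ u <C> q  q u q u u $      match q
   8  $ u <C>    u q u u $        expand <C> ::= u <G>
   9  $ u <G> u  u q u u $        match u
  10  $ u <G>    q u u $          expand <G> ::= q <C>
  11  $ u <C> q  q u u $          match q
  12  $ u <C>    u u $            expand <C> ::= u <G>
  13  $ u <G> u  u u $            match u
  14  $ u <G>    u $              expand <G> ::= epsilon
  15  $ u        u $              match u
Accept reached after 15 steps.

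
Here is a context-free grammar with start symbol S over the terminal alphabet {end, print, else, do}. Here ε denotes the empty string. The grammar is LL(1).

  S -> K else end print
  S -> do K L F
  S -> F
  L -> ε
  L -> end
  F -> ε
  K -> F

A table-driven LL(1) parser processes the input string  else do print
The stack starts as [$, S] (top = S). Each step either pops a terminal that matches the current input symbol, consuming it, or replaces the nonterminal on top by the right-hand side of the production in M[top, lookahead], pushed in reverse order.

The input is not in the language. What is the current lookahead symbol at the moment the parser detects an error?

do

     Stack               Input            Action
  1  $ S                 else do print $  expand S -> K else end print
  2  $ print end else K  else do print $  expand K -> F
  3  $ print end else F  else do print $  expand F -> ε
  4  $ print end else    else do print $  match else
  5  $ print end         do print $       error: top is terminal end but lookahead is do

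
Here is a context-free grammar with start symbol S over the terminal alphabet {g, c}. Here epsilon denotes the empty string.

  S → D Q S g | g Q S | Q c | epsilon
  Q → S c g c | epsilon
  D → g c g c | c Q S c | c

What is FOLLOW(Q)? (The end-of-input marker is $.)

FIRST(D) = {c, g}
FIRST(S) = {epsilon, c, g}  (via D Q S g, Q c)
FIRST(Q) = {epsilon, c, g}  (via S c g c)
FOLLOW(S) includes $ since S is the start symbol.
FOLLOW(S): in S→D Q S g, S is followed by g with FIRST {g}; in S→g Q S, the suffix after S is empty (adds nothing new); in Q→S c g c, S is followed by c g c with FIRST {c}; in D→c Q S c, S is followed by c with FIRST {c}. Thus FOLLOW(S) = {$, c, g}.
FOLLOW(Q): in S→D Q S g, Q is followed by S g with FIRST {c, g}; in S→g Q S, Q is followed by S with FIRST {epsilon, c, g}; in S→g Q S, the suffix after Q is nullable, so FOLLOW(Q) ⊇ FOLLOW(S) = {$, c, g}; in S→Q c, Q is followed by c with FIRST {c}; in D→c Q S c, Q is followed by S c with FIRST {c, g}. Thus FOLLOW(Q) = {$, c, g}.
FOLLOW(D): in S→D Q S g, D is followed by Q S g with FIRST {c, g}. Thus FOLLOW(D) = {c, g}.

{$, c, g}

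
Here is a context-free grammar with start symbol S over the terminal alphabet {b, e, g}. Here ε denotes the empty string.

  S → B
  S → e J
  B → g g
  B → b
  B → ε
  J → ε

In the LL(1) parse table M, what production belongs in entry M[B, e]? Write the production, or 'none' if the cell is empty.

none

FIRST(B): from B→g g we get {g}; from B→b we get {b}; from B→ε we get {ε}. So FIRST(B) = {ε, b, g}.
FIRST(J): from J→ε we get {ε}. So FIRST(J) = {ε}.
FIRST(S): from S→B we get {ε, b, g}; from S→e J we get {e}. So FIRST(S) = {ε, b, e, g}.
FOLLOW(S) includes $ since S is the start symbol.
FOLLOW(S): S appears on no right-hand side. Thus FOLLOW(S) = {$}.
FOLLOW(B): in S→B, the suffix after B is empty, so FOLLOW(B) ⊇ FOLLOW(S) = {$}. Thus FOLLOW(B) = {$}.
For B → g g: FIRST(g g) = {g}, so it goes in M[B, t] for t ∈ {g}.
For B → b: FIRST(b) = {b}, so it goes in M[B, t] for t ∈ {b}.
For B → ε: FIRST(ε) = {ε}, so it goes in M[B, t] for t ∈ {}; since ε ∈ FIRST, also for every t ∈ FOLLOW(B) = {$}.
None of these place a production in M[B, e].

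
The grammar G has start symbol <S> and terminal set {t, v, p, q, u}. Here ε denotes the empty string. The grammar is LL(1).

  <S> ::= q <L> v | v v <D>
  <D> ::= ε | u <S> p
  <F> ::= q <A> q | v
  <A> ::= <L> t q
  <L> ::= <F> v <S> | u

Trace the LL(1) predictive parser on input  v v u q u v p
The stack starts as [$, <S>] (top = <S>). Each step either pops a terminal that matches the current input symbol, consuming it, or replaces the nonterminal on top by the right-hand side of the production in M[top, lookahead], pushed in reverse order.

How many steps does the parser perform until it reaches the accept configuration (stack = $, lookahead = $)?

      Stack        Input            Action
   1  $ <S>        v v u q u v p $  expand <S> ::= v v <D>
   2  $ <D> v v    v v u q u v p $  match v
   3  $ <D> v      v u q u v p $    match v
   4  $ <D>        u q u v p $      expand <D> ::= u <S> p
   5  $ p <S> u    u q u v p $      match u
   6  $ p <S>      q u v p $        expand <S> ::= q <L> v
   7  $ p v <L> q  q u v p $        match q
   8  $ p v <L>    u v p $          expand <L> ::= u
   9  $ p v u      u v p $          match u
  10  $ p v        v p $            match v
  11  $ p          p $              match p
Accept reached after 11 steps.

11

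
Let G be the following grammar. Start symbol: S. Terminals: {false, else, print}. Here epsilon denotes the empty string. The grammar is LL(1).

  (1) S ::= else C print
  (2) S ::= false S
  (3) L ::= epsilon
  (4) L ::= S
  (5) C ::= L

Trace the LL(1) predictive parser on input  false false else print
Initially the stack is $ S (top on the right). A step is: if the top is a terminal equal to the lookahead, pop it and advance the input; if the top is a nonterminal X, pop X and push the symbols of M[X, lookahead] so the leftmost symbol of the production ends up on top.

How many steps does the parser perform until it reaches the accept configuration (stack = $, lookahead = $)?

     Stack           Input                     Action
  1  $ S             false false else print $  expand S ::= false S
  2  $ S false       false false else print $  match false
  3  $ S             false else print $        expand S ::= false S
  4  $ S false       false else print $        match false
  5  $ S             else print $              expand S ::= else C print
  6  $ print C else  else print $              match else
  7  $ print C       print $                   expand C ::= L
  8  $ print L       print $                   expand L ::= epsilon
  9  $ print         print $                   match print
Accept reached after 9 steps.

9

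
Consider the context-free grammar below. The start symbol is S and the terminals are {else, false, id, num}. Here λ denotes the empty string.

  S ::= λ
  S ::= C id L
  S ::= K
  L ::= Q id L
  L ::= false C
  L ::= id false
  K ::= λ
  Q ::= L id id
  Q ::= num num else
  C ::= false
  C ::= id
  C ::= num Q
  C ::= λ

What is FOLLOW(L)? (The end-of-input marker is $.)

{$, id}

FIRST(K) = {λ}
FIRST(C) = {λ, false, id, num}
FIRST(S) = {λ, false, id, num}  (via C id L, K)
FIRST(L) = {false, id, num}  (via Q id L)
FIRST(Q) = {false, id, num}  (via L id id)
FOLLOW(S) includes $ since S is the start symbol.
FOLLOW(S): S appears on no right-hand side. Thus FOLLOW(S) = {$}.
FOLLOW(L): in S::=C id L, the suffix after L is empty, so FOLLOW(L) ⊇ FOLLOW(S) = {$}; in L::=Q id L, the suffix after L is empty (adds nothing new); in Q::=L id id, L is followed by id id with FIRST {id}. Thus FOLLOW(L) = {$, id}.
FOLLOW(K): in S::=K, the suffix after K is empty, so FOLLOW(K) ⊇ FOLLOW(S) = {$}. Thus FOLLOW(K) = {$}.
FOLLOW(C): in S::=C id L, C is followed by id L with FIRST {id}; in L::=false C, the suffix after C is empty, so FOLLOW(C) ⊇ FOLLOW(L) = {$, id}. Thus FOLLOW(C) = {$, id}.
FOLLOW(Q): in L::=Q id L, Q is followed by id L with FIRST {id}; in C::=num Q, the suffix after Q is empty, so FOLLOW(Q) ⊇ FOLLOW(C) = {$, id}. Thus FOLLOW(Q) = {$, id}.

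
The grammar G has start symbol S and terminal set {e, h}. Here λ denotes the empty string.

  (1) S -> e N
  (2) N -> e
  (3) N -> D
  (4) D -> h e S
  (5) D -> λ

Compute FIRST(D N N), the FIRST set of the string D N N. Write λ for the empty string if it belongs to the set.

FIRST(S) = {e}
FIRST(D) = {λ, h}
FIRST(N) = {λ, e, h}  (via D)
FIRST(D N N): take FIRST of each symbol in turn, carrying on past any symbol whose FIRST contains λ; result {λ, e, h}.

{λ, e, h}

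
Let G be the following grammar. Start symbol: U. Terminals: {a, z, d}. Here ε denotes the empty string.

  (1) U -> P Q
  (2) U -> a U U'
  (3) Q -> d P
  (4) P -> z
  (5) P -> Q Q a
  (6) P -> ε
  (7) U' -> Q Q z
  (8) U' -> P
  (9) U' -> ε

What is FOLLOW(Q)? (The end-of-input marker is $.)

{$, a, d, z}

FIRST(Q) = {d}
FIRST(P) = {ε, d, z}  (via Q Q a)
FIRST(U) = {a, d, z}  (via P Q)
FIRST(U') = {ε, d, z}  (via Q Q z, P)
FOLLOW(U) includes $ since U is the start symbol.
FOLLOW(U): in U->a U U', U is followed by U' with FIRST {ε, d, z}; in U->a U U', the suffix after U is nullable (adds nothing new). Thus FOLLOW(U) = {$, d, z}.
FOLLOW(Q): in U->P Q, the suffix after Q is empty, so FOLLOW(Q) ⊇ FOLLOW(U) = {$, d, z}; in P->Q Q a (occurrence 1), Q is followed by Q a with FIRST {d}; in P->Q Q a (occurrence 2), Q is followed by a with FIRST {a}; in U'->Q Q z (occurrence 1), Q is followed by Q z with FIRST {d}; in U'->Q Q z (occurrence 2), Q is followed by z with FIRST {z}. Thus FOLLOW(Q) = {$, a, d, z}.
FOLLOW(U'): in U->a U U', the suffix after U' is empty, so FOLLOW(U') ⊇ FOLLOW(U) = {$, d, z}. Thus FOLLOW(U') = {$, d, z}.
FOLLOW(P): in U->P Q, P is followed by Q with FIRST {d}; in Q->d P, the suffix after P is empty, so FOLLOW(P) ⊇ FOLLOW(Q) = {$, a, d, z}; in U'->P, the suffix after P is empty, so FOLLOW(P) ⊇ FOLLOW(U') = {$, d, z}. Thus FOLLOW(P) = {$, a, d, z}.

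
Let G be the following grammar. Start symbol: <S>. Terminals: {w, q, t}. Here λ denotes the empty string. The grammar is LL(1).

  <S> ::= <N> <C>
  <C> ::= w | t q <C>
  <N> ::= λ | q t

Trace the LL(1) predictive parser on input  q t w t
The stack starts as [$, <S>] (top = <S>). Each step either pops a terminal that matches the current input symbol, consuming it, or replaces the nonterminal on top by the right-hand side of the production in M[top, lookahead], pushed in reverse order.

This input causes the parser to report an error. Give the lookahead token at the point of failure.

t

     Stack      Input      Action
  1  $ <S>      q t w t $  expand <S> ::= <N> <C>
  2  $ <C> <N>  q t w t $  expand <N> ::= q t
  3  $ <C> t q  q t w t $  match q
  4  $ <C> t    t w t $    match t
  5  $ <C>      w t $      expand <C> ::= w
  6  $ w        w t $      match w
  7  $          t $        error: stack empty but input remains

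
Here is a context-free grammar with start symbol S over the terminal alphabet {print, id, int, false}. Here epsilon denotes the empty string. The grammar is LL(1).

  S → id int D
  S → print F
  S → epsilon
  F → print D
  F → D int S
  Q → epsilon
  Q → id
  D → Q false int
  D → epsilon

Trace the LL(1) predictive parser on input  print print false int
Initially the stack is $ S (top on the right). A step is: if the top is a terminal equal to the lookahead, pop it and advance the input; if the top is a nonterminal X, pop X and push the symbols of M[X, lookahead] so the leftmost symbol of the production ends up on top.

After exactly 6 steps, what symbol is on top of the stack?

false

step 1: stack=$ S  input=print print false int $  — expand S → print F
step 2: stack=$ F print  input=print print false int $  — match print
step 3: stack=$ F  input=print false int $  — expand F → print D
step 4: stack=$ D print  input=print false int $  — match print
step 5: stack=$ D  input=false int $  — expand D → Q false int
step 6: stack=$ int false Q  input=false int $  — expand Q → epsilon
Stack after step 6: $ int false (top = false).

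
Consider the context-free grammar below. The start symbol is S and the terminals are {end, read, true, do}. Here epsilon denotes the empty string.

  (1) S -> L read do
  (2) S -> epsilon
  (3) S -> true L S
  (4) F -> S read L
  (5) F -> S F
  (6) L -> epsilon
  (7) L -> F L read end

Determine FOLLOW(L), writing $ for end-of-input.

FIRST(S): from S->L read do we get {read, true}; from S->epsilon we get {epsilon}; from S->true L S we get {true}. So FIRST(S) = {epsilon, read, true}.
FIRST(F): from F->S read L we get {read, true}; from F->S F we get {read, true}. So FIRST(F) = {read, true}.
FIRST(L): from L->epsilon we get {epsilon}; from L->F L read end we get {read, true}. So FIRST(L) = {epsilon, read, true}.
FOLLOW(S) includes $ since S is the start symbol.
FOLLOW(S): in S->true L S, the suffix after S is empty (adds nothing new); in F->S read L, S is followed by read L with FIRST {read}; in F->S F, S is followed by F with FIRST {read, true}. Thus FOLLOW(S) = {$, read, true}.
FOLLOW(F): in F->S F, the suffix after F is empty (adds nothing new); in L->F L read end, F is followed by L read end with FIRST {read, true}. Thus FOLLOW(F) = {read, true}.
FOLLOW(L): in S->L read do, L is followed by read do with FIRST {read}; in S->true L S, L is followed by S with FIRST {epsilon, read, true}; in S->true L S, the suffix after L is nullable, so FOLLOW(L) ⊇ FOLLOW(S) = {$, read, true}; in F->S read L, the suffix after L is empty, so FOLLOW(L) ⊇ FOLLOW(F) = {read, true}; in L->F L read end, L is followed by read end with FIRST {read}. Thus FOLLOW(L) = {$, read, true}.

{$, read, true}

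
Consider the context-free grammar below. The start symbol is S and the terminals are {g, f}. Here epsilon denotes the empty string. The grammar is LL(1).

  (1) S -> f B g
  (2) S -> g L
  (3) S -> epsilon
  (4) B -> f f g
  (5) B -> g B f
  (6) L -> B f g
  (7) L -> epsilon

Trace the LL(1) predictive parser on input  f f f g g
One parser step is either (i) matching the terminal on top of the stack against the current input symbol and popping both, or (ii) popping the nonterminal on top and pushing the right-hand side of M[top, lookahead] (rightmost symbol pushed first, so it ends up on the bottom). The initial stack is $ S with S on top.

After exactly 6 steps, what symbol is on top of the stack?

step 1: stack=$ S  input=f f f g g $  — expand S -> f B g
step 2: stack=$ g B f  input=f f f g g $  — match f
step 3: stack=$ g B  input=f f g g $  — expand B -> f f g
step 4: stack=$ g g f f  input=f f g g $  — match f
step 5: stack=$ g g f  input=f g g $  — match f
step 6: stack=$ g g  input=g g $  — match g
Stack after step 6: $ g (top = g).

g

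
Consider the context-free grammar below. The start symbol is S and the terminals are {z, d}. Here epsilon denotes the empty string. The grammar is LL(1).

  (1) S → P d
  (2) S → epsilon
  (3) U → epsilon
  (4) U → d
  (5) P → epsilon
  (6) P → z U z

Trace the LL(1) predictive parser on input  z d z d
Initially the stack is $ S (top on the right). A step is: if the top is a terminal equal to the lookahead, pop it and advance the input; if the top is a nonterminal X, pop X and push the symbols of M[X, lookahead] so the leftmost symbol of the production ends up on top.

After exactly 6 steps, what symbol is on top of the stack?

     Stack      Input      Action
  1  $ S        z d z d $  expand S → P d
  2  $ d P      z d z d $  expand P → z U z
  3  $ d z U z  z d z d $  match z
  4  $ d z U    d z d $    expand U → d
  5  $ d z d    d z d $    match d
  6  $ d z      z d $      match z
Stack after step 6: $ d (top = d).

d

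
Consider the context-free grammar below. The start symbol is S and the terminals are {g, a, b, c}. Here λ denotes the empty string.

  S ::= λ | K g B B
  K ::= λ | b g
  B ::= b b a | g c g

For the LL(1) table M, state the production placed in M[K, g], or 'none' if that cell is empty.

FIRST(K): from K::=λ we get {λ}; from K::=b g we get {b}. So FIRST(K) = {λ, b}.
FIRST(B): from B::=b b a we get {b}; from B::=g c g we get {g}. So FIRST(B) = {b, g}.
FIRST(S): from S::=λ we get {λ}; from S::=K g B B we get {b, g}. So FIRST(S) = {λ, b, g}.
FOLLOW(S) includes $ since S is the start symbol.
FOLLOW(K): in S::=K g B B, K is followed by g B B with FIRST {g}. Thus FOLLOW(K) = {g}.
For K ::= λ: FIRST(λ) = {λ}, so it goes in M[K, t] for t ∈ {}; since λ ∈ FIRST, also for every t ∈ FOLLOW(K) = {g}.
For K ::= b g: FIRST(b g) = {b}, so it goes in M[K, t] for t ∈ {b}.

K ::= λ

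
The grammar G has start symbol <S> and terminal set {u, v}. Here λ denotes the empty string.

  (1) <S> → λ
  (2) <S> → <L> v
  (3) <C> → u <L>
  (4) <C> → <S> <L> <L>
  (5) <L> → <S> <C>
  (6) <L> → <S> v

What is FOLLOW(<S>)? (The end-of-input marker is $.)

{$, u, v}

FIRST(<S>): from <S>→λ we get {λ}; from <S>→<L> v we get {u, v}. So FIRST(<S>) = {λ, u, v}.
FIRST(<C>): from <C>→u <L> we get {u}; from <C>→<S> <L> <L> we get {u, v}. So FIRST(<C>) = {u, v}.
FIRST(<L>): from <L>→<S> <C> we get {u, v}; from <L>→<S> v we get {u, v}. So FIRST(<L>) = {u, v}.
FOLLOW(<S>) includes $ since <S> is the start symbol.
FOLLOW(<S>): in <C>→<S> <L> <L>, <S> is followed by <L> <L> with FIRST {u, v}; in <L>→<S> <C>, <S> is followed by <C> with FIRST {u, v}; in <L>→<S> v, <S> is followed by v with FIRST {v}. Thus FOLLOW(<S>) = {$, u, v}.
FOLLOW(<C>): in <L>→<S> <C>, the suffix after <C> is empty, so FOLLOW(<C>) ⊇ FOLLOW(<L>) = {u, v}. Thus FOLLOW(<C>) = {u, v}.
FOLLOW(<L>): in <S>→<L> v, <L> is followed by v with FIRST {v}; in <C>→u <L>, the suffix after <L> is empty, so FOLLOW(<L>) ⊇ FOLLOW(<C>) = {u, v}; in <C>→<S> <L> <L> (occurrence 1), <L> is followed by <L> with FIRST {u, v}; in <C>→<S> <L> <L> (occurrence 2), the suffix after <L> is empty, so FOLLOW(<L>) ⊇ FOLLOW(<C>) = {u, v}. Thus FOLLOW(<L>) = {u, v}.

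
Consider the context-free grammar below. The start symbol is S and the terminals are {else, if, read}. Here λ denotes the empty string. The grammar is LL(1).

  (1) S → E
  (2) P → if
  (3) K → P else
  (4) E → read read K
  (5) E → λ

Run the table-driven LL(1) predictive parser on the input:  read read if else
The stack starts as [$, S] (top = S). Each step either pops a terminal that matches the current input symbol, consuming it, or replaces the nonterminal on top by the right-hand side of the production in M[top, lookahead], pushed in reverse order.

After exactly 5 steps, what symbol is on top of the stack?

P

step 1: stack=$ S  input=read read if else $  — expand S → E
step 2: stack=$ E  input=read read if else $  — expand E → read read K
step 3: stack=$ K read read  input=read read if else $  — match read
step 4: stack=$ K read  input=read if else $  — match read
step 5: stack=$ K  input=if else $  — expand K → P else
Stack after step 5: $ else P (top = P).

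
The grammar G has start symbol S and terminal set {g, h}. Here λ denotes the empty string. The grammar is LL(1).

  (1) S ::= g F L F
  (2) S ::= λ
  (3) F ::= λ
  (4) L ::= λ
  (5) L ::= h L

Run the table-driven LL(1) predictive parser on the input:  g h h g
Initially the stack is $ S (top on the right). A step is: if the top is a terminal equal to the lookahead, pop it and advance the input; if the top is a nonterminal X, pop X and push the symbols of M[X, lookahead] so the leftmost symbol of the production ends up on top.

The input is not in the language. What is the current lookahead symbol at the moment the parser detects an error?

g

step 1: stack=$ S  input=g h h g $  — expand S ::= g F L F
step 2: stack=$ F L F g  input=g h h g $  — match g
step 3: stack=$ F L F  input=h h g $  — expand F ::= λ
step 4: stack=$ F L  input=h h g $  — expand L ::= h L
step 5: stack=$ F L h  input=h h g $  — match h
step 6: stack=$ F L  input=h g $  — expand L ::= h L
step 7: stack=$ F L h  input=h g $  — match h
step 8: stack=$ F L  input=g $  — error: M[L, g] is empty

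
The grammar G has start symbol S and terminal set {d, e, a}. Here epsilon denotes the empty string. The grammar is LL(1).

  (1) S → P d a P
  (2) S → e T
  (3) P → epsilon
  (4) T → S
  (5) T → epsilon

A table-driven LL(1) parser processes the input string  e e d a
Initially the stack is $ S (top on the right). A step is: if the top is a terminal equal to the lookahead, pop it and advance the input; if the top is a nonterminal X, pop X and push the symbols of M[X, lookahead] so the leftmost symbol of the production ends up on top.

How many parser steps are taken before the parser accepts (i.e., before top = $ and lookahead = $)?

step 1: stack=$ S  input=e e d a $  — expand S → e T
step 2: stack=$ T e  input=e e d a $  — match e
step 3: stack=$ T  input=e d a $  — expand T → S
step 4: stack=$ S  input=e d a $  — expand S → e T
step 5: stack=$ T e  input=e d a $  — match e
step 6: stack=$ T  input=d a $  — expand T → S
step 7: stack=$ S  input=d a $  — expand S → P d a P
step 8: stack=$ P a d P  input=d a $  — expand P → epsilon
step 9: stack=$ P a d  input=d a $  — match d
step 10: stack=$ P a  input=a $  — match a
step 11: stack=$ P  input=$  — expand P → epsilon
Accept reached after 11 steps.

11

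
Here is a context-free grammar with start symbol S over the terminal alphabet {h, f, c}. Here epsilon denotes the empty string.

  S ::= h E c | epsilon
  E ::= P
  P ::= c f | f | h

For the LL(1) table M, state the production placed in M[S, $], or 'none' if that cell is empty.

S ::= epsilon

FIRST(S): from S::=h E c we get {h}; from S::=epsilon we get {epsilon}. So FIRST(S) = {epsilon, h}.
FIRST(P): from P::=c f we get {c}; from P::=f we get {f}; from P::=h we get {h}. So FIRST(P) = {c, f, h}.
FIRST(E): from E::=P we get {c, f, h}. So FIRST(E) = {c, f, h}.
FOLLOW(S) includes $ since S is the start symbol.
FOLLOW(S): S appears on no right-hand side. Thus FOLLOW(S) = {$}.
For S ::= h E c: FIRST(h E c) = {h}, so it goes in M[S, t] for t ∈ {h}.
For S ::= epsilon: FIRST(epsilon) = {epsilon}, so it goes in M[S, t] for t ∈ {}; since epsilon ∈ FIRST, also for every t ∈ FOLLOW(S) = {$}.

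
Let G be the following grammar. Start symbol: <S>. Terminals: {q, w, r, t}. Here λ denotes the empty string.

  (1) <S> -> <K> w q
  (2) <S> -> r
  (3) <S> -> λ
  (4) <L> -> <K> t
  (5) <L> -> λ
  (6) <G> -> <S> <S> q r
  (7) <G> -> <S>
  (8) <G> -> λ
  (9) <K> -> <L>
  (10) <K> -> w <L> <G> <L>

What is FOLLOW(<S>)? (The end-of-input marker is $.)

{$, q, r, t, w}

FIRST(<S>): from <S>-><K> w q we get {t, w}; from <S>->r we get {r}; from <S>->λ we get {λ}. So FIRST(<S>) = {λ, r, t, w}.
FIRST(<G>): from <G>-><S> <S> q r we get {q, r, t, w}; from <G>-><S> we get {λ, r, t, w}; from <G>->λ we get {λ}. So FIRST(<G>) = {λ, q, r, t, w}.
FIRST(<L>): from <L>-><K> t we get {t, w}; from <L>->λ we get {λ}. So FIRST(<L>) = {λ, t, w}.
FIRST(<K>): from <K>-><L> we get {λ, t, w}; from <K>->w <L> <G> <L> we get {w}. So FIRST(<K>) = {λ, t, w}.
FOLLOW(<S>) includes $ since <S> is the start symbol.
FOLLOW(<K>): in <S>-><K> w q, <K> is followed by w q with FIRST {w}; in <L>-><K> t, <K> is followed by t with FIRST {t}. Thus FOLLOW(<K>) = {t, w}.
FOLLOW(<L>): in <K>-><L>, the suffix after <L> is empty, so FOLLOW(<L>) ⊇ FOLLOW(<K>) = {t, w}; in <K>->w <L> <G> <L> (occurrence 1), <L> is followed by <G> <L> with FIRST {λ, q, r, t, w}; in <K>->w <L> <G> <L> (occurrence 1), the suffix after <L> is nullable, so FOLLOW(<L>) ⊇ FOLLOW(<K>) = {t, w}; in <K>->w <L> <G> <L> (occurrence 2), the suffix after <L> is empty, so FOLLOW(<L>) ⊇ FOLLOW(<K>) = {t, w}. Thus FOLLOW(<L>) = {q, r, t, w}.
FOLLOW(<G>): in <K>->w <L> <G> <L>, <G> is followed by <L> with FIRST {λ, t, w}; in <K>->w <L> <G> <L>, the suffix after <G> is nullable, so FOLLOW(<G>) ⊇ FOLLOW(<K>) = {t, w}. Thus FOLLOW(<G>) = {t, w}.
FOLLOW(<S>): in <G>-><S> <S> q r (occurrence 1), <S> is followed by <S> q r with FIRST {q, r, t, w}; in <G>-><S> <S> q r (occurrence 2), <S> is followed by q r with FIRST {q}; in <G>-><S>, the suffix after <S> is empty, so FOLLOW(<S>) ⊇ FOLLOW(<G>) = {t, w}. Thus FOLLOW(<S>) = {$, q, r, t, w}.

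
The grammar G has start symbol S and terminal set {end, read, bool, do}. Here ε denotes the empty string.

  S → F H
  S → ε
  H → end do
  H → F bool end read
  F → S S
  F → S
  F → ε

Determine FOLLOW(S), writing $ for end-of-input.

FIRST(S): from S→F H we get {bool, end}; from S→ε we get {ε}. So FIRST(S) = {ε, bool, end}.
FIRST(F): from F→S S we get {ε, bool, end}; from F→S we get {ε, bool, end}; from F→ε we get {ε}. So FIRST(F) = {ε, bool, end}.
FIRST(H): from H→end do we get {end}; from H→F bool end read we get {bool, end}. So FIRST(H) = {bool, end}.
FOLLOW(S) includes $ since S is the start symbol.
FOLLOW(F): in S→F H, F is followed by H with FIRST {bool, end}; in H→F bool end read, F is followed by bool end read with FIRST {bool}. Thus FOLLOW(F) = {bool, end}.
FOLLOW(S): in F→S S (occurrence 1), S is followed by S with FIRST {ε, bool, end}; in F→S S (occurrence 1), the suffix after S is nullable, so FOLLOW(S) ⊇ FOLLOW(F) = {bool, end}; in F→S S (occurrence 2), the suffix after S is empty, so FOLLOW(S) ⊇ FOLLOW(F) = {bool, end}; in F→S, the suffix after S is empty, so FOLLOW(S) ⊇ FOLLOW(F) = {bool, end}. Thus FOLLOW(S) = {$, bool, end}.
FOLLOW(H): in S→F H, the suffix after H is empty, so FOLLOW(H) ⊇ FOLLOW(S) = {$, bool, end}. Thus FOLLOW(H) = {$, bool, end}.

{$, bool, end}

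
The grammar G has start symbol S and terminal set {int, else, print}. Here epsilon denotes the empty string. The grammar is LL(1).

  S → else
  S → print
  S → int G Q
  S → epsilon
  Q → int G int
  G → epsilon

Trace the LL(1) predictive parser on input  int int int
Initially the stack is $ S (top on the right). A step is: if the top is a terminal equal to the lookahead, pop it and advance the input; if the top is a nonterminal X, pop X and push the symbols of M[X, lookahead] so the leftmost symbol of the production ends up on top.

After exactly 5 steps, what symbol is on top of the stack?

     Stack        Input          Action
  1  $ S          int int int $  expand S → int G Q
  2  $ Q G int    int int int $  match int
  3  $ Q G        int int $      expand G → epsilon
  4  $ Q          int int $      expand Q → int G int
  5  $ int G int  int int $      match int
Stack after step 5: $ int G (top = G).

G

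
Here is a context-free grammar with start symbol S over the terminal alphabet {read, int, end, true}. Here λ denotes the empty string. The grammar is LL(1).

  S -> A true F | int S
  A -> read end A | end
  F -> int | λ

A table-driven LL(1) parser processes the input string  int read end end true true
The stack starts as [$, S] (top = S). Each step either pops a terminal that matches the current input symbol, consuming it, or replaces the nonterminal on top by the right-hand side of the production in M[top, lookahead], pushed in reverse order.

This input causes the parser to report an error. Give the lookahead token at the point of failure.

true

      Stack                Input                         Action
   1  $ S                  int read end end true true $  expand S -> int S
   2  $ S int              int read end end true true $  match int
   3  $ S                  read end end true true $      expand S -> A true F
   4  $ F true A           read end end true true $      expand A -> read end A
   5  $ F true A end read  read end end true true $      match read
   6  $ F true A end       end end true true $           match end
   7  $ F true A           end true true $               expand A -> end
   8  $ F true end         end true true $               match end
   9  $ F true             true true $                   match true
  10  $ F                  true $                        error: M[F, true] is empty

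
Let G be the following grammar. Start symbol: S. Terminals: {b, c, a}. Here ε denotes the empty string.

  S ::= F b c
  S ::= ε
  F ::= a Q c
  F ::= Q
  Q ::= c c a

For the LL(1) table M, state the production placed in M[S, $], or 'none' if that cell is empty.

S ::= ε

FIRST(Q): from Q::=c c a we get {c}. So FIRST(Q) = {c}.
FIRST(F): from F::=a Q c we get {a}; from F::=Q we get {c}. So FIRST(F) = {a, c}.
FIRST(S): from S::=F b c we get {a, c}; from S::=ε we get {ε}. So FIRST(S) = {ε, a, c}.
FOLLOW(S) includes $ since S is the start symbol.
FOLLOW(S): S appears on no right-hand side. Thus FOLLOW(S) = {$}.
For S ::= F b c: FIRST(F b c) = {a, c}, so it goes in M[S, t] for t ∈ {a, c}.
For S ::= ε: FIRST(ε) = {ε}, so it goes in M[S, t] for t ∈ {}; since ε ∈ FIRST, also for every t ∈ FOLLOW(S) = {$}.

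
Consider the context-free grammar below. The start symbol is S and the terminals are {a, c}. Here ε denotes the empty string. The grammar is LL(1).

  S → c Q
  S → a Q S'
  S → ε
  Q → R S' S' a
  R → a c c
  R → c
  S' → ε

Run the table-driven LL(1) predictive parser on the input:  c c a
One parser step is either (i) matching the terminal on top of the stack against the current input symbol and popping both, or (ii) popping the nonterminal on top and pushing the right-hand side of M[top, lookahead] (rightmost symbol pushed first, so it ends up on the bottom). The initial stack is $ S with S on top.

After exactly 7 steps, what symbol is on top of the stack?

     Stack        Input    Action
  1  $ S          c c a $  expand S → c Q
  2  $ Q c        c c a $  match c
  3  $ Q          c a $    expand Q → R S' S' a
  4  $ a S' S' R  c a $    expand R → c
  5  $ a S' S' c  c a $    match c
  6  $ a S' S'    a $      expand S' → ε
  7  $ a S'       a $      expand S' → ε
Stack after step 7: $ a (top = a).

a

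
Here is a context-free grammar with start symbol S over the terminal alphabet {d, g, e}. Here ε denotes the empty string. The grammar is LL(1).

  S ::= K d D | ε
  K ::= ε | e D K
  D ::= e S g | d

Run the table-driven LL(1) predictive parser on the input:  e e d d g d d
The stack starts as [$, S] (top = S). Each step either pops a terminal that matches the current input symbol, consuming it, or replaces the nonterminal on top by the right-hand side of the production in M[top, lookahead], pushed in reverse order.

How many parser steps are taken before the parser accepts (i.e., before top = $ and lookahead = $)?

      Stack            Input            Action
   1  $ S              e e d d g d d $  expand S ::= K d D
   2  $ D d K          e e d d g d d $  expand K ::= e D K
   3  $ D d K D e      e e d d g d d $  match e
   4  $ D d K D        e d d g d d $    expand D ::= e S g
   5  $ D d K g S e    e d d g d d $    match e
   6  $ D d K g S      d d g d d $      expand S ::= K d D
   7  $ D d K g D d K  d d g d d $      expand K ::= ε
   8  $ D d K g D d    d d g d d $      match d
   9  $ D d K g D      d g d d $        expand D ::= d
  10  $ D d K g d      d g d d $        match d
  11  $ D d K g        g d d $          match g
  12  $ D d K          d d $            expand K ::= ε
  13  $ D d            d d $            match d
  14  $ D              d $              expand D ::= d
  15  $ d              d $              match d
Accept reached after 15 steps.

15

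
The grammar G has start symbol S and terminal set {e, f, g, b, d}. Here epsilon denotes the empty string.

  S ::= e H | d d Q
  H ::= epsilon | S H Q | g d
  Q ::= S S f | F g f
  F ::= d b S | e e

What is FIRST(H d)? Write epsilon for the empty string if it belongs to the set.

FIRST(S): from S::=e H we get {e}; from S::=d d Q we get {d}. So FIRST(S) = {d, e}.
FIRST(F): from F::=d b S we get {d}; from F::=e e we get {e}. So FIRST(F) = {d, e}.
FIRST(H): from H::=epsilon we get {epsilon}; from H::=S H Q we get {d, e}; from H::=g d we get {g}. So FIRST(H) = {epsilon, d, e, g}.
FIRST(Q): from Q::=S S f we get {d, e}; from Q::=F g f we get {d, e}. So FIRST(Q) = {d, e}.
FIRST(H d): take FIRST of each symbol in turn, carrying on past any symbol whose FIRST contains epsilon; result {d, e, g}.

{d, e, g}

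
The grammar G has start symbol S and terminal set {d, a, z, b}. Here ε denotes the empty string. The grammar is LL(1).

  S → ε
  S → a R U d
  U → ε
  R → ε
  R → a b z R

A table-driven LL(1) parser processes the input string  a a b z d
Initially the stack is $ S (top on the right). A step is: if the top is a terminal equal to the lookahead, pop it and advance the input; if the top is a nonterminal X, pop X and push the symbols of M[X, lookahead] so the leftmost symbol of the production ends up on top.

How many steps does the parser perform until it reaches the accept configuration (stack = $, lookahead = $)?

     Stack          Input        Action
  1  $ S            a a b z d $  expand S → a R U d
  2  $ d U R a      a a b z d $  match a
  3  $ d U R        a b z d $    expand R → a b z R
  4  $ d U R z b a  a b z d $    match a
  5  $ d U R z b    b z d $      match b
  6  $ d U R z      z d $        match z
  7  $ d U R        d $          expand R → ε
  8  $ d U          d $          expand U → ε
  9  $ d            d $          match d
Accept reached after 9 steps.

9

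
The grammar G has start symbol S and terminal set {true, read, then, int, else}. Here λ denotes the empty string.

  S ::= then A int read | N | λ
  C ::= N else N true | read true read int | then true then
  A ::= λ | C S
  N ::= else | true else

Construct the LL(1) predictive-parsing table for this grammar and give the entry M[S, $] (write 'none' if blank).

FIRST(N) = {else, true}
FIRST(S) = {λ, else, then, true}  (via N)
FIRST(C) = {else, read, then, true}  (via N else N true)
FIRST(A) = {λ, else, read, then, true}  (via C S)
FOLLOW(S) includes $ since S is the start symbol.
FOLLOW(A): in S::=then A int read, A is followed by int read with FIRST {int}. Thus FOLLOW(A) = {int}.
FOLLOW(S): in A::=C S, the suffix after S is empty, so FOLLOW(S) ⊇ FOLLOW(A) = {int}. Thus FOLLOW(S) = {$, int}.
For S ::= then A int read: FIRST(then A int read) = {then}, so it goes in M[S, t] for t ∈ {then}.
For S ::= N: FIRST(N) = {else, true}, so it goes in M[S, t] for t ∈ {else, true}.
For S ::= λ: FIRST(λ) = {λ}, so it goes in M[S, t] for t ∈ {}; since λ ∈ FIRST, also for every t ∈ FOLLOW(S) = {$, int}.

S ::= λ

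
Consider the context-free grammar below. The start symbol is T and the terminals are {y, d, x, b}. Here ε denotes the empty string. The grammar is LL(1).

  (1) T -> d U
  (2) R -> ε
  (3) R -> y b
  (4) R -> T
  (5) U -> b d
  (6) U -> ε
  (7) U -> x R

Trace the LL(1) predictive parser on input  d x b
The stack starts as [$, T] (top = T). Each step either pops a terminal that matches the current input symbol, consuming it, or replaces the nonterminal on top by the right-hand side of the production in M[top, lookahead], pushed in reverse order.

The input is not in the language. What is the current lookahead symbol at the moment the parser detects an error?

b

step 1: stack=$ T  input=d x b $  — expand T -> d U
step 2: stack=$ U d  input=d x b $  — match d
step 3: stack=$ U  input=x b $  — expand U -> x R
step 4: stack=$ R x  input=x b $  — match x
step 5: stack=$ R  input=b $  — error: M[R, b] is empty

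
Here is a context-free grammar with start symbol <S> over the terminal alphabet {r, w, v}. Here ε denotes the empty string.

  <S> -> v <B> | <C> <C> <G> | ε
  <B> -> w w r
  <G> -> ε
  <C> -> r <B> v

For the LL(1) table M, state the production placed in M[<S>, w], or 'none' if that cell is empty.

none

FIRST(<B>): from <B>->w w r we get {w}. So FIRST(<B>) = {w}.
FIRST(<G>): from <G>->ε we get {ε}. So FIRST(<G>) = {ε}.
FIRST(<C>): from <C>->r <B> v we get {r}. So FIRST(<C>) = {r}.
FIRST(<S>): from <S>->v <B> we get {v}; from <S>-><C> <C> <G> we get {r}; from <S>->ε we get {ε}. So FIRST(<S>) = {ε, r, v}.
FOLLOW(<S>) includes $ since <S> is the start symbol.
FOLLOW(<S>): <S> appears on no right-hand side. Thus FOLLOW(<S>) = {$}.
For <S> -> v <B>: FIRST(v <B>) = {v}, so it goes in M[<S>, t] for t ∈ {v}.
For <S> -> <C> <C> <G>: FIRST(<C> <C> <G>) = {r}, so it goes in M[<S>, t] for t ∈ {r}.
For <S> -> ε: FIRST(ε) = {ε}, so it goes in M[<S>, t] for t ∈ {}; since ε ∈ FIRST, also for every t ∈ FOLLOW(<S>) = {$}.
None of these place a production in M[<S>, w].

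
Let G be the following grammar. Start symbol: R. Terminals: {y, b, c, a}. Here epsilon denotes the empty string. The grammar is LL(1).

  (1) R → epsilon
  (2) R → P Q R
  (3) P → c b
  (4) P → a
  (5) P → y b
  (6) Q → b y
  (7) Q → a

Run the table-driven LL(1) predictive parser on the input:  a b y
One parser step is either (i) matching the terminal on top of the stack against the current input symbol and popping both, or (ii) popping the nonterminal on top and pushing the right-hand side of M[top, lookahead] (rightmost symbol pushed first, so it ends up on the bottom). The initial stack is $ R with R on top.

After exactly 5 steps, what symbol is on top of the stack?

y

step 1: stack=$ R  input=a b y $  — expand R → P Q R
step 2: stack=$ R Q P  input=a b y $  — expand P → a
step 3: stack=$ R Q a  input=a b y $  — match a
step 4: stack=$ R Q  input=b y $  — expand Q → b y
step 5: stack=$ R y b  input=b y $  — match b
Stack after step 5: $ R y (top = y).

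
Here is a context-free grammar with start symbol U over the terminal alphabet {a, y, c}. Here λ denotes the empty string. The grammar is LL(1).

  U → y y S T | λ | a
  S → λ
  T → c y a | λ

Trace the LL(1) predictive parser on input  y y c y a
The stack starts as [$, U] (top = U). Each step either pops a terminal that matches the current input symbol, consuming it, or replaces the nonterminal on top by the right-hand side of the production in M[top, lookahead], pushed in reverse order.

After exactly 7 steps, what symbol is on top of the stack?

step 1: stack=$ U  input=y y c y a $  — expand U → y y S T
step 2: stack=$ T S y y  input=y y c y a $  — match y
step 3: stack=$ T S y  input=y c y a $  — match y
step 4: stack=$ T S  input=c y a $  — expand S → λ
step 5: stack=$ T  input=c y a $  — expand T → c y a
step 6: stack=$ a y c  input=c y a $  — match c
step 7: stack=$ a y  input=y a $  — match y
Stack after step 7: $ a (top = a).

a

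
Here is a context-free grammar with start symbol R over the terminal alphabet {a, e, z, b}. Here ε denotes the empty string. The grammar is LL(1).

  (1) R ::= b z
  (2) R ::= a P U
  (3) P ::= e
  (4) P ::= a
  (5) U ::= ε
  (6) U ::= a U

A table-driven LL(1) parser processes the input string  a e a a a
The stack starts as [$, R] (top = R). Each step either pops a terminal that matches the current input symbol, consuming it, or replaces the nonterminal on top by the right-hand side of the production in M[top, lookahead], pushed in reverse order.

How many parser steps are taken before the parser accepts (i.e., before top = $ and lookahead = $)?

11

step 1: stack=$ R  input=a e a a a $  — expand R ::= a P U
step 2: stack=$ U P a  input=a e a a a $  — match a
step 3: stack=$ U P  input=e a a a $  — expand P ::= e
step 4: stack=$ U e  input=e a a a $  — match e
step 5: stack=$ U  input=a a a $  — expand U ::= a U
step 6: stack=$ U a  input=a a a $  — match a
step 7: stack=$ U  input=a a $  — expand U ::= a U
step 8: stack=$ U a  input=a a $  — match a
step 9: stack=$ U  input=a $  — expand U ::= a U
step 10: stack=$ U a  input=a $  — match a
step 11: stack=$ U  input=$  — expand U ::= ε
Accept reached after 11 steps.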